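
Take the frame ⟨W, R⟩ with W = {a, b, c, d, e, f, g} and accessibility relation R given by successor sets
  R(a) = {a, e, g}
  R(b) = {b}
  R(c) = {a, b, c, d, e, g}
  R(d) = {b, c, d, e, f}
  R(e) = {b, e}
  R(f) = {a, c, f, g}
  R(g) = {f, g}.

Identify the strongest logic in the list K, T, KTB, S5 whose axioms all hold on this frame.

Reflexive (axiom T): yes — every world is R-related to itself.
Symmetric (axiom B): no — a R e but not e R a.
Euclidean (axiom 5): no — a R e and a R g, but not e R g.
So F validates K, T; KTB would additionally require R to be symmetric. The strongest is T.

T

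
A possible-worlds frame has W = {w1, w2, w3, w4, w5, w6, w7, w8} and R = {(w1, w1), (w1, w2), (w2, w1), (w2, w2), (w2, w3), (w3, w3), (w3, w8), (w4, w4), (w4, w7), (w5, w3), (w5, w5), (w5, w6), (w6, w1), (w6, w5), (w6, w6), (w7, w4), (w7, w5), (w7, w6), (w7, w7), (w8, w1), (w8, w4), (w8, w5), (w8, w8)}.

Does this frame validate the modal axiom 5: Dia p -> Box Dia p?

Axiom 5 corresponds to the accessibility relation being Euclidean.
Euclidean: no — w2 R w1 and w2 R w3, but not w1 R w3.

No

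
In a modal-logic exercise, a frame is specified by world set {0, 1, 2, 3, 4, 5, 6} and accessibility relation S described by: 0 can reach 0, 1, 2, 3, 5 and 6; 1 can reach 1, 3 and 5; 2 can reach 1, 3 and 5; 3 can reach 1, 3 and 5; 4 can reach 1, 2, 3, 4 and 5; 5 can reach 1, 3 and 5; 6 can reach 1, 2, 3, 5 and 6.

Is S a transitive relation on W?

Yes

Transitive: yes — every two-step S-path is closed by a direct edge.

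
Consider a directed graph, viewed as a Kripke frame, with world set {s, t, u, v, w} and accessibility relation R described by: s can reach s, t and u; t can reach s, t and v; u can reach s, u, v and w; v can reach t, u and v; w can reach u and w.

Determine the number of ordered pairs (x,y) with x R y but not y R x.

0

R is symmetric; there are no such tuples.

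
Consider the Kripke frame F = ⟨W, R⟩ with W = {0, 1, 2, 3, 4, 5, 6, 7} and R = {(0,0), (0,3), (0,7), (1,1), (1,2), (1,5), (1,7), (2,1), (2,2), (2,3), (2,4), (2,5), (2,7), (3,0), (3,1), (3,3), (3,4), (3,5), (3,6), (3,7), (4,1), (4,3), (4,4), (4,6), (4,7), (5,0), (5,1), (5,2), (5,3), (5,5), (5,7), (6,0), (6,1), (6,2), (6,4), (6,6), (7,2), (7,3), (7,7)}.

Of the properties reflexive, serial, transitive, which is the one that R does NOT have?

Reflexive: yes — every world is R-related to itself.
Serial: yes — every world has a successor (e.g. 0 R 0).
Transitive: no — 0 R 3 and 3 R 1, but not 0 R 1.
Only transitive fails.

transitive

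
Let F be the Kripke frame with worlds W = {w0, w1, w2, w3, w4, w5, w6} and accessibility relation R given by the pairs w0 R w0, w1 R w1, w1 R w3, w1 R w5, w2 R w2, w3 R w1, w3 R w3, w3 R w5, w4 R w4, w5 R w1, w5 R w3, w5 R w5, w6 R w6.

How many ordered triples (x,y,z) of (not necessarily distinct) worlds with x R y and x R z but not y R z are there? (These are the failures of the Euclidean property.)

0

R is Euclidean; there are no such tuples.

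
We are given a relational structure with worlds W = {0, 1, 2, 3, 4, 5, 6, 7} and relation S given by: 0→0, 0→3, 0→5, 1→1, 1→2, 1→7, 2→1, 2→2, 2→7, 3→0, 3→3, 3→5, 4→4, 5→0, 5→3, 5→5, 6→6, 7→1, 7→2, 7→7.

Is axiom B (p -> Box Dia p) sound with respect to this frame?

By correspondence theory, B is valid on a frame iff S is symmetric.
Symmetric: yes — every pair in S has its reverse in S.

Yes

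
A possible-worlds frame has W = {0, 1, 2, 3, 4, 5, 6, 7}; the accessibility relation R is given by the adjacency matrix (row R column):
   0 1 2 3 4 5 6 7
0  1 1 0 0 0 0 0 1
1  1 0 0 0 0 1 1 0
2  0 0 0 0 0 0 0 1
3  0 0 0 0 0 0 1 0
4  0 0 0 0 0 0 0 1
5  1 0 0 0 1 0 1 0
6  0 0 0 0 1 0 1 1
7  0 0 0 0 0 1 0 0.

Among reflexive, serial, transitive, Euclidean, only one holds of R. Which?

serial

Reflexive: no — 1 is not related to itself.
Serial: yes — every world has a successor (e.g. 0 R 0).
Transitive: no — 0 R 1 and 1 R 5, but not 0 R 5.
Euclidean: no — 0 R 1 and 0 R 7, but not 1 R 7.
Only serial holds.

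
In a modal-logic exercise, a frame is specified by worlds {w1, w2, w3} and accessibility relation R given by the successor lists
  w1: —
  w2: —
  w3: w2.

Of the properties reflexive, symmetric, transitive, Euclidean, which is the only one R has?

Reflexive: no — w1 is not related to itself.
Symmetric: no — w3 R w2 but not w2 R w3.
Transitive: yes — every two-step R-path is closed by a direct edge.
Euclidean: no — w3 R w2 and w3 R w2, but not w2 R w2.
Only transitive holds.

transitive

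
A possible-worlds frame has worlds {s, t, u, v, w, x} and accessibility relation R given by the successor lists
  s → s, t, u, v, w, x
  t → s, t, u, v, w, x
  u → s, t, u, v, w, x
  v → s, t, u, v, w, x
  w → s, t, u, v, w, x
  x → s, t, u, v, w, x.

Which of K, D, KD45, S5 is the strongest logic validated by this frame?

Serial (axiom D): yes — every world has a successor (e.g. s R s).
Euclidean (axiom 5): yes — any two successors of a common world are R-related.
Transitive (axiom 4): yes — every two-step R-path is closed by a direct edge.
Reflexive (axiom T): yes — every world is R-related to itself.
So F validates K, D, KD45, S5. The strongest is S5.

S5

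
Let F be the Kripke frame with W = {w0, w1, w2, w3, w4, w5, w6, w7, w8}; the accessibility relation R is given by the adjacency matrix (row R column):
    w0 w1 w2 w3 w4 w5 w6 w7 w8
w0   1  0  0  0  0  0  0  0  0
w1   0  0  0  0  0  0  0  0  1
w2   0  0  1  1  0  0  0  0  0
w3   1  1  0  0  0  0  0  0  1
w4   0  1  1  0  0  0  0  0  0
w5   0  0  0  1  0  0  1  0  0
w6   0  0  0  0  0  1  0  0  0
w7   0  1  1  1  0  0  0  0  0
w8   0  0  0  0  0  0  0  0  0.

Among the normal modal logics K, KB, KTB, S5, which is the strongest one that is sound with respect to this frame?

K

Symmetric (axiom B): no — w1 R w8 but not w8 R w1.
Reflexive (axiom T): no — w1 is not related to itself.
Euclidean (axiom 5): no — w3 R w0 and w3 R w1, but not w0 R w1.
So F validates K; KB would additionally require R to be symmetric. The strongest is K.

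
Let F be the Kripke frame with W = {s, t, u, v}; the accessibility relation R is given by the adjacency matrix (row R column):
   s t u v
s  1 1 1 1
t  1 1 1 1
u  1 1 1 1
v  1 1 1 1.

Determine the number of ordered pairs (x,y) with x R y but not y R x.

R is symmetric; there are no such tuples.

0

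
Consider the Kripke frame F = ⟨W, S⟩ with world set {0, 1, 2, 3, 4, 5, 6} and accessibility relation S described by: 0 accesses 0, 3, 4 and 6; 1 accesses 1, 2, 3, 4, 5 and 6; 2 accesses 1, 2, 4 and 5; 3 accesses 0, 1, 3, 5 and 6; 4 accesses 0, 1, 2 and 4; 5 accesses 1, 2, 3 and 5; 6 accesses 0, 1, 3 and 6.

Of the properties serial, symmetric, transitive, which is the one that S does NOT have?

transitive

Serial: yes — every world has a successor (e.g. 0 S 0).
Symmetric: yes — every pair in S has its reverse in S.
Transitive: no — 0 S 3 and 3 S 1, but not 0 S 1.
Only transitive fails.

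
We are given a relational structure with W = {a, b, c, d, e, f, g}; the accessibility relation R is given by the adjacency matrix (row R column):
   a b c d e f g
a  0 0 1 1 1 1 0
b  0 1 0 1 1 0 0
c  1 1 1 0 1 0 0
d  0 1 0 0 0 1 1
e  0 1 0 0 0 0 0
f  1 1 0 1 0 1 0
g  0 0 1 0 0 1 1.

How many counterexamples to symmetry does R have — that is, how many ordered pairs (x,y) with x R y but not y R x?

Enumerating: (a,d), (a,e), (c,b), (c,e), (d,g), (f,b), (g,c), (g,f).

8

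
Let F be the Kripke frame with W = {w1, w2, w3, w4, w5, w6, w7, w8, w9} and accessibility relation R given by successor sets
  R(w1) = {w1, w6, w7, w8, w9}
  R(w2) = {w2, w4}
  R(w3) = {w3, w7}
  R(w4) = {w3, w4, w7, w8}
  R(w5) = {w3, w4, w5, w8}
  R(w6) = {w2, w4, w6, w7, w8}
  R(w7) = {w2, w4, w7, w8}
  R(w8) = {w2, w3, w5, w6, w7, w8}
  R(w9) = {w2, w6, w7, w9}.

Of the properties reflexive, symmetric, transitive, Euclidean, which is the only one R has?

reflexive

Reflexive: yes — every world is R-related to itself.
Symmetric: no — w1 R w6 but not w6 R w1.
Transitive: no — w1 R w6 and w6 R w2, but not w1 R w2.
Euclidean: no — w1 R w6 and w1 R w9, but not w6 R w9.
Only reflexive holds.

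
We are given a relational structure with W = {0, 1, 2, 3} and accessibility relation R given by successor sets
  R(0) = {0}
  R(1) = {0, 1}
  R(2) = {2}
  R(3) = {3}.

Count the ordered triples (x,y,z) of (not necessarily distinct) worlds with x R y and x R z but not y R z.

1

Enumerating: (1,0,1).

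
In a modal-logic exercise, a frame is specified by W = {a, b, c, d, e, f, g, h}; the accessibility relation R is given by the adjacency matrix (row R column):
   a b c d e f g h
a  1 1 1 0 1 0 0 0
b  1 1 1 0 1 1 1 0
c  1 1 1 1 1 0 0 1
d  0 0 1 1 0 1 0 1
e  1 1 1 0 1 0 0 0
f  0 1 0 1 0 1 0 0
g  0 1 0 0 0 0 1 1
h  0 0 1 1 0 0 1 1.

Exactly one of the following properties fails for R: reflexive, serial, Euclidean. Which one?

Euclidean

Reflexive: yes — every world is R-related to itself.
Serial: yes — every world has a successor (e.g. a R a).
Euclidean: no — b R a and b R f, but not a R f.
Only Euclidean fails.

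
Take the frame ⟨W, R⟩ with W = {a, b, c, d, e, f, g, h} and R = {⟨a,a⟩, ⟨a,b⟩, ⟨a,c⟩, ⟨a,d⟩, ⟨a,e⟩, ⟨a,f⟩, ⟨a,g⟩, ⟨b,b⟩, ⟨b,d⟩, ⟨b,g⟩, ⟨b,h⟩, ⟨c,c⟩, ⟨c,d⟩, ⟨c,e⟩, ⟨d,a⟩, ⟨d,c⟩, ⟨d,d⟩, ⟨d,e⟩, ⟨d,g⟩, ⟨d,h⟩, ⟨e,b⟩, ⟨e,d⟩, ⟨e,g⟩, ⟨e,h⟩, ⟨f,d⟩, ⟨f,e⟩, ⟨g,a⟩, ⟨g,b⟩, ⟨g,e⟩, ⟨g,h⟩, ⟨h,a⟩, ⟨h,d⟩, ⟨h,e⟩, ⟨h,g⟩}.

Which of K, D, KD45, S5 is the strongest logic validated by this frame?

D

Serial (axiom D): yes — every world has a successor (e.g. a R a).
Euclidean (axiom 5): no — a R b and a R c, but not b R c.
Transitive (axiom 4): no — a R b and b R h, but not a R h.
Reflexive (axiom T): no — e is not related to itself.
So F validates K, D; KD45 would additionally require R to be Euclidean and transitive. The strongest is D.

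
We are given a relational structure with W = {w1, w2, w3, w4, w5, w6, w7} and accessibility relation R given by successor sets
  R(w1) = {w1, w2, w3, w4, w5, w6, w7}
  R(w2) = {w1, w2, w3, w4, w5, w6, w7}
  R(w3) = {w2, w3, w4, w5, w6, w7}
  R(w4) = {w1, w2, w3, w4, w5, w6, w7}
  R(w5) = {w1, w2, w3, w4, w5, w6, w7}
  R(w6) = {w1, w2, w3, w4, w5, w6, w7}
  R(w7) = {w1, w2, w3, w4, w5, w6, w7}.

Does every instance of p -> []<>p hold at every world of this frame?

By correspondence theory, B is valid on a frame iff R is symmetric.
Symmetric: no — w1 R w3 but not w3 R w1.

No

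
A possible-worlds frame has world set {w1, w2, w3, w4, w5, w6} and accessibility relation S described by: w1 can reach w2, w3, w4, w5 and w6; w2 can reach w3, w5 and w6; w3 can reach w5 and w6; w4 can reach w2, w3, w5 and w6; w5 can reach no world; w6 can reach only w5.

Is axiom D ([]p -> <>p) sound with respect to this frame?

No

The schema D characterises exactly the serial frames.
Serial: no — w5 has no S-successor.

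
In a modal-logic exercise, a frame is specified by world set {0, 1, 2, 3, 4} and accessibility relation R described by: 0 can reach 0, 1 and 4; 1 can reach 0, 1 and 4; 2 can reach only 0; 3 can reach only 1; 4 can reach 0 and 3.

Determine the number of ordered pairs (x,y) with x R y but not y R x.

Enumerating: (1,4), (2,0), (3,1), (4,3).

4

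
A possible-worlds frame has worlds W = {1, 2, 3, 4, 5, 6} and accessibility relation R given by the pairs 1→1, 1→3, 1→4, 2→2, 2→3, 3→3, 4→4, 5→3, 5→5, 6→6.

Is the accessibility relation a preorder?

Reflexive: yes — every world is R-related to itself.
Transitive: yes — every two-step R-path is closed by a direct edge.
So R is a preorder.

Yes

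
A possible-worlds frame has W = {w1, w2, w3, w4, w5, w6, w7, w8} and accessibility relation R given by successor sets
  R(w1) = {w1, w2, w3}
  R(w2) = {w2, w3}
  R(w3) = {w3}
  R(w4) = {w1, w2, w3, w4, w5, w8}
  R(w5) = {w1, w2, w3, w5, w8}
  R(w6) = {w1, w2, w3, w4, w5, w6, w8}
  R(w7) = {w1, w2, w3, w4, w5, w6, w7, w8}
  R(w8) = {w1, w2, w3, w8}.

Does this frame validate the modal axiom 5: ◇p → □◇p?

No

The schema 5 characterises exactly the Euclidean frames.
Euclidean: no — w1 R w3 and w1 R w2, but not w3 R w2.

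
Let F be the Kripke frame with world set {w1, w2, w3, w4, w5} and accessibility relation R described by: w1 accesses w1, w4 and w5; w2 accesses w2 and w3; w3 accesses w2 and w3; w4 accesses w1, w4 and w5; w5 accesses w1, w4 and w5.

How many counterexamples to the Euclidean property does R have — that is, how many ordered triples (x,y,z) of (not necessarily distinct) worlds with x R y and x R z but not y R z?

0

R is Euclidean; there are no such tuples.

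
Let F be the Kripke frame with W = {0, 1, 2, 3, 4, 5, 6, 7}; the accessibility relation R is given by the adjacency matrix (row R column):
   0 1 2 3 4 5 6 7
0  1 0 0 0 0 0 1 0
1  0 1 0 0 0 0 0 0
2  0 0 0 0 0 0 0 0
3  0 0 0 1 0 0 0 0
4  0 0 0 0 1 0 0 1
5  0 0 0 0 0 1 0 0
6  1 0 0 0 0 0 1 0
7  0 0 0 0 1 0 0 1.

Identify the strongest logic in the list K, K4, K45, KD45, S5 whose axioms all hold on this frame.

Transitive (axiom 4): yes — every two-step R-path is closed by a direct edge.
Euclidean (axiom 5): yes — any two successors of a common world are R-related.
Serial (axiom D): no — 2 has no R-successor.
Reflexive (axiom T): no — 2 is not related to itself.
So F validates K, K4, K45; KD45 would additionally require R to be serial. The strongest is K45.

K45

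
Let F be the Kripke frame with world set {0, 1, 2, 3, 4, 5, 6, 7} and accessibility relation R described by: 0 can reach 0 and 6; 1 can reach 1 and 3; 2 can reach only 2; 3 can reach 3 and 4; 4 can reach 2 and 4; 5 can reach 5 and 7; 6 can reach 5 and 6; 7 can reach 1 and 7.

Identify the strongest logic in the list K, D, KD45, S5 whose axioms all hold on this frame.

D

Serial (axiom D): yes — every world has a successor (e.g. 0 R 0).
Euclidean (axiom 5): no — 0 R 6 and 0 R 0, but not 6 R 0.
Transitive (axiom 4): no — 0 R 6 and 6 R 5, but not 0 R 5.
Reflexive (axiom T): yes — every world is R-related to itself.
So F validates K, D; KD45 would additionally require R to be Euclidean and transitive. The strongest is D.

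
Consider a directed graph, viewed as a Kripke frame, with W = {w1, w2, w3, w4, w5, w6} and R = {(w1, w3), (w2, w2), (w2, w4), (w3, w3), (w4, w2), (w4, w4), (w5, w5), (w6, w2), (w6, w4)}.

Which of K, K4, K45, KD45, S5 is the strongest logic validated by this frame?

Transitive (axiom 4): yes — every two-step R-path is closed by a direct edge.
Euclidean (axiom 5): yes — any two successors of a common world are R-related.
Serial (axiom D): yes — every world has a successor (e.g. w1 R w3).
Reflexive (axiom T): no — w1 is not related to itself.
So F validates K, K4, K45, KD45; S5 would additionally require R to be reflexive. The strongest is KD45.

KD45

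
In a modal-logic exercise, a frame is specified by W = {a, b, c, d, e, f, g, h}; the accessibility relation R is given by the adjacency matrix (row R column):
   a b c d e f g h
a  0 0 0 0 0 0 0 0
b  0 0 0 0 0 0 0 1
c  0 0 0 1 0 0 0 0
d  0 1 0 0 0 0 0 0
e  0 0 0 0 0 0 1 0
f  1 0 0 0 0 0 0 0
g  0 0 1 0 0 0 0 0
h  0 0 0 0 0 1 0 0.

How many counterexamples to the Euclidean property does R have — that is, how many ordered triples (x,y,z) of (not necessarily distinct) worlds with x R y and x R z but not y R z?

Enumerating: (b,h,h), (c,d,d), (d,b,b), (e,g,g), (f,a,a), (g,c,c), (h,f,f).

7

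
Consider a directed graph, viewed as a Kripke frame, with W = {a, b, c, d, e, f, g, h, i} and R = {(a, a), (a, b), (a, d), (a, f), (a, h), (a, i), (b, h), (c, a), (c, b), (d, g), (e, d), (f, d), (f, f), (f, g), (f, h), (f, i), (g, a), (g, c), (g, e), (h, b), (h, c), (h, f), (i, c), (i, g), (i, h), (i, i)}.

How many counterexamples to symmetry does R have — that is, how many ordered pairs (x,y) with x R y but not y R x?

Enumerating: (a,b), (a,d), (a,f), (a,h), (a,i), (c,a), (c,b), (d,g), (e,d), (f,d), (f,g), (f,i), … and 7 more.
Total: 19.

19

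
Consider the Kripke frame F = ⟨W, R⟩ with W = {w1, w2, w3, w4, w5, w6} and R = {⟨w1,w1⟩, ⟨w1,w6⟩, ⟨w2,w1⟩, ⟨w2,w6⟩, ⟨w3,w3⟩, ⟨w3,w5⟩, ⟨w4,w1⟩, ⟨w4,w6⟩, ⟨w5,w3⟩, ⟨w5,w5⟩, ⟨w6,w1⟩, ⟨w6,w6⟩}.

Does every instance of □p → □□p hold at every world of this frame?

Axiom 4 corresponds to the accessibility relation being transitive.
Transitive: yes — every two-step R-path is closed by a direct edge.

Yes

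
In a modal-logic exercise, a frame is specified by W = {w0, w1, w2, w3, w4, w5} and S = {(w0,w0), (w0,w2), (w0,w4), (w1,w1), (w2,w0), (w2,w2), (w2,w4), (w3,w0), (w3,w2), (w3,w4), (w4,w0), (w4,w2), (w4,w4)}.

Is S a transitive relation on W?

Transitive: yes — every two-step S-path is closed by a direct edge.

Yes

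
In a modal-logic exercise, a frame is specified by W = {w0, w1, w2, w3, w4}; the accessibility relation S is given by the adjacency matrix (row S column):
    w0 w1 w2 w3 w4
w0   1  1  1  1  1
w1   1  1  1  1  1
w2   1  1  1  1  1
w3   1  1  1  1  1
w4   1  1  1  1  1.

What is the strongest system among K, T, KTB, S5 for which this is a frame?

Reflexive (axiom T): yes — every world is S-related to itself.
Symmetric (axiom B): yes — every pair in S has its reverse in S.
Euclidean (axiom 5): yes — any two successors of a common world are S-related.
So F validates K, T, KTB, S5. The strongest is S5.

S5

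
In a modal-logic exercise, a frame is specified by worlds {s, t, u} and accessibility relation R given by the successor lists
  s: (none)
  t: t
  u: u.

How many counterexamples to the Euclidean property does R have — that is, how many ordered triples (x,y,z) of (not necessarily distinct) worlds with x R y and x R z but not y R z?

R is Euclidean; there are no such tuples.

0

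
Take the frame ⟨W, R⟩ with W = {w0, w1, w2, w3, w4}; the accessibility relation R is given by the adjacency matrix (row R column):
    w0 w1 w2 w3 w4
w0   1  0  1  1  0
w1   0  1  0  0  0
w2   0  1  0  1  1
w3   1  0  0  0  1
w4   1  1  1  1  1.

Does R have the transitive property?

Transitive: no — w0 R w2 and w2 R w1, but not w0 R w1.

No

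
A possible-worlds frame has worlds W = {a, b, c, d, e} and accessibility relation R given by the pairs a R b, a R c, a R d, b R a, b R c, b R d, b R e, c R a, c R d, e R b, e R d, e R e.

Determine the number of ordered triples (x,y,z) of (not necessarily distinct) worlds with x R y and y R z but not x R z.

9

Enumerating: (a,b,a), (a,b,e), (a,c,a), (b,a,b), (b,e,b), (c,a,b), (c,a,c), (e,b,a), (e,b,c).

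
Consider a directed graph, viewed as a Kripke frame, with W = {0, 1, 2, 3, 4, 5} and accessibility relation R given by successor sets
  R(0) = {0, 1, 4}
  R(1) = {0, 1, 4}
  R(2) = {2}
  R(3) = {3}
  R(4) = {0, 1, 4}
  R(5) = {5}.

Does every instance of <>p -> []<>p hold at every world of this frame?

Yes

By correspondence theory, 5 is valid on a frame iff R is Euclidean.
Euclidean: yes — any two successors of a common world are R-related.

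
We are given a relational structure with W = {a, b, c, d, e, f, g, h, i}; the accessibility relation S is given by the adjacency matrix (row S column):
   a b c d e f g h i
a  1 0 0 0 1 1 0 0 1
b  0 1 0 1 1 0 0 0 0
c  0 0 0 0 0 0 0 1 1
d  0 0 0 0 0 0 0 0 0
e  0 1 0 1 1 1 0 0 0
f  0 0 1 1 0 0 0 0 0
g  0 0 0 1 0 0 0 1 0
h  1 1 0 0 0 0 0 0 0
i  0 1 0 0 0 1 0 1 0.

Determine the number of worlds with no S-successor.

Enumerating: d.

1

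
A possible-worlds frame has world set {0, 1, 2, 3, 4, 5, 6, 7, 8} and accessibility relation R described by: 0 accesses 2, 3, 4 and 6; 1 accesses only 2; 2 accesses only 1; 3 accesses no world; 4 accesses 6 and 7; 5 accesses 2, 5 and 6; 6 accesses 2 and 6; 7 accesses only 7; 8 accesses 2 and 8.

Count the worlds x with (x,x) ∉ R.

Enumerating: 0, 1, 2, 3, 4.

5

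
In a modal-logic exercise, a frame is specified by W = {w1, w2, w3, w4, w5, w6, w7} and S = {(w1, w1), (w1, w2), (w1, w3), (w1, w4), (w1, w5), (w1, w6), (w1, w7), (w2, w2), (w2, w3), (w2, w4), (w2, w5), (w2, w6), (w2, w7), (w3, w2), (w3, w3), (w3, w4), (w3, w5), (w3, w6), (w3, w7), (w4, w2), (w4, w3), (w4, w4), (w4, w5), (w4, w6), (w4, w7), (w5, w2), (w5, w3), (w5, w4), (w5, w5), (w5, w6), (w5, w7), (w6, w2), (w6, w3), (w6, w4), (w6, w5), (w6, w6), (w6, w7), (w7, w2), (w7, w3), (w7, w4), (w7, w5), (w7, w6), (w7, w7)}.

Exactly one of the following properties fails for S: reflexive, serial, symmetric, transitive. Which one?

symmetric

Reflexive: yes — every world is S-related to itself.
Serial: yes — every world has a successor (e.g. w1 S w1).
Symmetric: no — w1 S w2 but not w2 S w1.
Transitive: yes — every two-step S-path is closed by a direct edge.
Only symmetric fails.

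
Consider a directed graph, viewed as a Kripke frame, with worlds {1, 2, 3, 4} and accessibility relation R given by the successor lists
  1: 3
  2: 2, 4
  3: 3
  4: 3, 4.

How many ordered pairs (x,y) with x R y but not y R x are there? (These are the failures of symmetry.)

3

Enumerating: (1,3), (2,4), (4,3).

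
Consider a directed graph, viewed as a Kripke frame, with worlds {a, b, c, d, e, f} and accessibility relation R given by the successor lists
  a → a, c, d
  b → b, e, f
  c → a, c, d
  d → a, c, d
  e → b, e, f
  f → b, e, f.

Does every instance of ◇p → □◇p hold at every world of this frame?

Yes

The schema 5 characterises exactly the Euclidean frames.
Euclidean: yes — any two successors of a common world are R-related.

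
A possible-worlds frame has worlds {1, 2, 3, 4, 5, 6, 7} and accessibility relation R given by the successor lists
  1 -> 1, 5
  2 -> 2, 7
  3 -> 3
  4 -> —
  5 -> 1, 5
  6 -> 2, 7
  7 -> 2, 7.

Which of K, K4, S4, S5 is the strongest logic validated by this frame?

Transitive (axiom 4): yes — every two-step R-path is closed by a direct edge.
Reflexive (axiom T): no — 4 is not related to itself.
Euclidean (axiom 5): yes — any two successors of a common world are R-related.
So F validates K, K4; S4 would additionally require R to be reflexive. The strongest is K4.

K4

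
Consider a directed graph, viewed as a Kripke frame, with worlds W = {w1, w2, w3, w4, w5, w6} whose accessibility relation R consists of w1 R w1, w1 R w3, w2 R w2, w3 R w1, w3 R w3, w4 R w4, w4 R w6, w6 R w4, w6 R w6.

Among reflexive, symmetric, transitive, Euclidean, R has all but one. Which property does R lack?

Reflexive: no — w5 is not related to itself.
Symmetric: yes — every pair in R has its reverse in R.
Transitive: yes — every two-step R-path is closed by a direct edge.
Euclidean: yes — any two successors of a common world are R-related.
Only reflexive fails.

reflexive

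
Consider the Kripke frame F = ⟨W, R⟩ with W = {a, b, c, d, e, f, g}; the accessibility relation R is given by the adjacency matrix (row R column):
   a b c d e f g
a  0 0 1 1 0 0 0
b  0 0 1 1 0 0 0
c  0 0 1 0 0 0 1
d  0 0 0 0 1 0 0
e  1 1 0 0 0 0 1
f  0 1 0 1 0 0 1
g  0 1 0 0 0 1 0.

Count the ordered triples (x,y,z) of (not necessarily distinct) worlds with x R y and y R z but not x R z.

21

Enumerating: (a,c,g), (a,d,e), (b,c,g), (b,d,e), (c,g,b), (c,g,f), (d,e,a), (d,e,b), (d,e,g), (e,a,c), (e,a,d), (e,b,c), … and 9 more.
Total: 21.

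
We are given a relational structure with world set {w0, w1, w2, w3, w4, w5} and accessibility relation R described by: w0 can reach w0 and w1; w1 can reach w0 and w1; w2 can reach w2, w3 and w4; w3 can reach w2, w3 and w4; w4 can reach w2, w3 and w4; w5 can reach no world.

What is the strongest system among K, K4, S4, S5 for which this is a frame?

Transitive (axiom 4): yes — every two-step R-path is closed by a direct edge.
Reflexive (axiom T): no — w5 is not related to itself.
Euclidean (axiom 5): yes — any two successors of a common world are R-related.
So F validates K, K4; S4 would additionally require R to be reflexive. The strongest is K4.

K4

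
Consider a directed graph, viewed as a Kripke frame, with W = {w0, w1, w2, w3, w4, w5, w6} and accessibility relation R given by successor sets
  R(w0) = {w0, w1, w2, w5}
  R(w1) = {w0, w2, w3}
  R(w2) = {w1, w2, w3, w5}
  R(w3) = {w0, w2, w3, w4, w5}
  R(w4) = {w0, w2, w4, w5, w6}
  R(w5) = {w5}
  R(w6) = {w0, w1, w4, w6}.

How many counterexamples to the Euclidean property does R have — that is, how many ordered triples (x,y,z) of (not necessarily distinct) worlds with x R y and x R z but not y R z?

Enumerating: (w0,w1,w1), (w0,w1,w5), (w0,w2,w0), (w0,w5,w0), (w0,w5,w1), (w0,w5,w2), (w1,w0,w3), (w1,w2,w0), (w2,w1,w1), (w2,w1,w5), (w2,w3,w1), (w2,w5,w1), … and 28 more.
Total: 40.

40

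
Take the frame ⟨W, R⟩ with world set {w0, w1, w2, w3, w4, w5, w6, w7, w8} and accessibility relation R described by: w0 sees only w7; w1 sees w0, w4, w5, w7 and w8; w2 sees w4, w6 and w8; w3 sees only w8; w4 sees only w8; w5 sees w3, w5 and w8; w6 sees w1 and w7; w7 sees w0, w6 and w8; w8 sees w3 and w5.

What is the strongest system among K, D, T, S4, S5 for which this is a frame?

Serial (axiom D): yes — every world has a successor (e.g. w0 R w7).
Reflexive (axiom T): no — w0 is not related to itself.
Transitive (axiom 4): no — w0 R w7 and w7 R w6, but not w0 R w6.
Euclidean (axiom 5): no — w1 R w0 and w1 R w4, but not w0 R w4.
So F validates K, D; T would additionally require R to be reflexive. The strongest is D.

D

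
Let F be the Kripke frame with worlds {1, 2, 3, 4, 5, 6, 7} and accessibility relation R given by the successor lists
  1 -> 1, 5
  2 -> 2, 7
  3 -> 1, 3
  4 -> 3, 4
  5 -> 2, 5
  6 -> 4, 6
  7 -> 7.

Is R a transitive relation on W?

Transitive: no — 1 R 5 and 5 R 2, but not 1 R 2.

No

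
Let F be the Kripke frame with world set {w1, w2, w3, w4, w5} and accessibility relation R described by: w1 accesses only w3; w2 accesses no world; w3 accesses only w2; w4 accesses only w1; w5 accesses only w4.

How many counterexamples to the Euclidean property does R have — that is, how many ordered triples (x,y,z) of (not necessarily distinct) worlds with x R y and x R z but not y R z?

4

Enumerating: (w1,w3,w3), (w3,w2,w2), (w4,w1,w1), (w5,w4,w4).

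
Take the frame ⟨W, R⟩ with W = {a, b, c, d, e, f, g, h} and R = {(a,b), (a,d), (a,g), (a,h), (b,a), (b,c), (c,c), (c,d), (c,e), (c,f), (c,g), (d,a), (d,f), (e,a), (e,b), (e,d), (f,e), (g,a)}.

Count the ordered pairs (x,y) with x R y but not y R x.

Enumerating: (a,h), (b,c), (c,d), (c,e), (c,f), (c,g), (d,f), (e,a), (e,b), (e,d), (f,e).

11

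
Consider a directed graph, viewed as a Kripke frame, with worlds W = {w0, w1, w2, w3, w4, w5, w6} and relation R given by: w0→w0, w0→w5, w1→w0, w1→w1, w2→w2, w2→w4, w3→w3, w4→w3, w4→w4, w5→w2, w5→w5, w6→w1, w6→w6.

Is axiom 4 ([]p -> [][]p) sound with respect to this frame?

The schema 4 characterises exactly the transitive frames.
Transitive: no — w0 R w5 and w5 R w2, but not w0 R w2.

No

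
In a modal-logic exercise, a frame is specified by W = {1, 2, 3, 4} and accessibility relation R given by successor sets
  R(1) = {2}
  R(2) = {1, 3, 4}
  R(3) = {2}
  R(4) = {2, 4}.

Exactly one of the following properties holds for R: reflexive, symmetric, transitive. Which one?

symmetric

Reflexive: no — 1 is not related to itself.
Symmetric: yes — every pair in R has its reverse in R.
Transitive: no — 1 R 2 and 2 R 3, but not 1 R 3.
Only symmetric holds.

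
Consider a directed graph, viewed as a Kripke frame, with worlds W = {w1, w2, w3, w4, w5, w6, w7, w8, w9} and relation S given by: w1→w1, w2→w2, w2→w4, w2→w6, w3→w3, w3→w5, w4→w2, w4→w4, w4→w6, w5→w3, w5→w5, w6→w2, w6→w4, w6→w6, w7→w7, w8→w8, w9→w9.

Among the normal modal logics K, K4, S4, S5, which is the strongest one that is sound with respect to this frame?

Transitive (axiom 4): yes — every two-step S-path is closed by a direct edge.
Reflexive (axiom T): yes — every world is S-related to itself.
Euclidean (axiom 5): yes — any two successors of a common world are S-related.
So F validates K, K4, S4, S5. The strongest is S5.

S5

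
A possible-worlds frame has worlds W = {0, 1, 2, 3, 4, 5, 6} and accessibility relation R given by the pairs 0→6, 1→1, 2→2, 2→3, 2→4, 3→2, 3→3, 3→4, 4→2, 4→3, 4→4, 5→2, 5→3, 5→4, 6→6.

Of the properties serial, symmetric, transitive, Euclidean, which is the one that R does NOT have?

symmetric

Serial: yes — every world has a successor (e.g. 0 R 6).
Symmetric: no — 0 R 6 but not 6 R 0.
Transitive: yes — every two-step R-path is closed by a direct edge.
Euclidean: yes — any two successors of a common world are R-related.
Only symmetric fails.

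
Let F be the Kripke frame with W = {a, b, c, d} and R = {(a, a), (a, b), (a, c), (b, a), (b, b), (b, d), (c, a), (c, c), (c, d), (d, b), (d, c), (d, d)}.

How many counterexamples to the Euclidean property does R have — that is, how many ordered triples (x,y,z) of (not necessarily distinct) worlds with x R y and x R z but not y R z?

Enumerating: (a,b,c), (a,c,b), (b,a,d), (b,d,a), (c,a,d), (c,d,a), (d,b,c), (d,c,b).

8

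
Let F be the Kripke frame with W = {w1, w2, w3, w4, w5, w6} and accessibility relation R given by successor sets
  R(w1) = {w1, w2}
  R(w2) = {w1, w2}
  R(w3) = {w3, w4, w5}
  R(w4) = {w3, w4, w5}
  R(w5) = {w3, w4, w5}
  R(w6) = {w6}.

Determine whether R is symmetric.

Symmetric: yes — every pair in R has its reverse in R.

Yes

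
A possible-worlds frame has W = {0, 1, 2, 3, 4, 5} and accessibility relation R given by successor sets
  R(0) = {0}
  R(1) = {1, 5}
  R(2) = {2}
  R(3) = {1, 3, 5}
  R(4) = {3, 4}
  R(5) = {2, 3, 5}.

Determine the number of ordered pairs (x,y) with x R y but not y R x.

Enumerating: (1,5), (3,1), (4,3), (5,2).

4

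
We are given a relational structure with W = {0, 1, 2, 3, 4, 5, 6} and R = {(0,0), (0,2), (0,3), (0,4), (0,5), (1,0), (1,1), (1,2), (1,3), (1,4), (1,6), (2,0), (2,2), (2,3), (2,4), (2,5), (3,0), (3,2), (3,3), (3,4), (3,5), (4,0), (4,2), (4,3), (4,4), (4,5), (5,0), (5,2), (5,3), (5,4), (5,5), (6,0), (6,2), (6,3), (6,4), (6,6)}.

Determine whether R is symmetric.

No

Symmetric: no — 1 R 0 but not 0 R 1.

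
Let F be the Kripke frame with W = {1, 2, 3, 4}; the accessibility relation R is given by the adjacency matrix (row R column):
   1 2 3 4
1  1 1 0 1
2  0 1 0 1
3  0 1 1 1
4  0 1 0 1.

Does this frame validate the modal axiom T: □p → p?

Yes

The schema T characterises exactly the reflexive frames.
Reflexive: yes — every world is R-related to itself.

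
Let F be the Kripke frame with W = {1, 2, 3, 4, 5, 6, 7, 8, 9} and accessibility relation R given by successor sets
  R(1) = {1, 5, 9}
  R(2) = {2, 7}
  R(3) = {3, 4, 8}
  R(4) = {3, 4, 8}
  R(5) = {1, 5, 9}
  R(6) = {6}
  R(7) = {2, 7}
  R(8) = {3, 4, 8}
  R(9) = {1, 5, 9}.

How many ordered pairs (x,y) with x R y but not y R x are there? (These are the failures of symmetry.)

R is symmetric; there are no such tuples.

0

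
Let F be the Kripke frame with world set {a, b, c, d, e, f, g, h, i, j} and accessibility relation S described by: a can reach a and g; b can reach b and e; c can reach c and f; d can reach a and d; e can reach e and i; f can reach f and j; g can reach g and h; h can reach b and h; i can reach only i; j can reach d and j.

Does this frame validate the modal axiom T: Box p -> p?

Yes

The schema T characterises exactly the reflexive frames.
Reflexive: yes — every world is S-related to itself.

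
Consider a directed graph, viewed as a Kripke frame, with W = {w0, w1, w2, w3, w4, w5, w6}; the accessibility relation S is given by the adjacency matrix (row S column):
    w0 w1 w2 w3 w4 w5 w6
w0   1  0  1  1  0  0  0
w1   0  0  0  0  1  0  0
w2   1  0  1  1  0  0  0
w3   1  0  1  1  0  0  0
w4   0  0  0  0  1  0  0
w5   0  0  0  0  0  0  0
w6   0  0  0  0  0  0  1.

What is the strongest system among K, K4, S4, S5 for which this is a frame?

K4

Transitive (axiom 4): yes — every two-step S-path is closed by a direct edge.
Reflexive (axiom T): no — w1 is not related to itself.
Euclidean (axiom 5): yes — any two successors of a common world are S-related.
So F validates K, K4; S4 would additionally require S to be reflexive. The strongest is K4.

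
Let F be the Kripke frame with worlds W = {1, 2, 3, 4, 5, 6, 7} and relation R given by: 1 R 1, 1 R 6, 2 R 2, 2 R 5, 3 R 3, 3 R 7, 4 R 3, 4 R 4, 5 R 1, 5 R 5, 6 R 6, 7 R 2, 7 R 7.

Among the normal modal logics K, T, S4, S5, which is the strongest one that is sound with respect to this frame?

T

Reflexive (axiom T): yes — every world is R-related to itself.
Transitive (axiom 4): no — 2 R 5 and 5 R 1, but not 2 R 1.
Euclidean (axiom 5): no — 1 R 6 and 1 R 1, but not 6 R 1.
So F validates K, T; S4 would additionally require R to be transitive. The strongest is T.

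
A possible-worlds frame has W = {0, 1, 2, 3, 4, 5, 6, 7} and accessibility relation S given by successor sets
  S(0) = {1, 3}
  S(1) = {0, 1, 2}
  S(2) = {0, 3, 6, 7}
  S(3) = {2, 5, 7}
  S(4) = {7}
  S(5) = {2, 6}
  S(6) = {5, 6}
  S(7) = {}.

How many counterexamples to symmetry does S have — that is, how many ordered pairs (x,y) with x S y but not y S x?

Enumerating: (0,3), (1,2), (2,0), (2,6), (2,7), (3,5), (3,7), (4,7), (5,2).

9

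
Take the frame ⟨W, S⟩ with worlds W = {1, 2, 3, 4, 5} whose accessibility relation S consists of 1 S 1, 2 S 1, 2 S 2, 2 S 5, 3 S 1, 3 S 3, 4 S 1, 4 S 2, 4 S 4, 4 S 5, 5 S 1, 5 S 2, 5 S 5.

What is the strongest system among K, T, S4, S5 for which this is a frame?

S4

Reflexive (axiom T): yes — every world is S-related to itself.
Transitive (axiom 4): yes — every two-step S-path is closed by a direct edge.
Euclidean (axiom 5): no — 2 S 1 and 2 S 5, but not 1 S 5.
So F validates K, T, S4; S5 would additionally require S to be Euclidean. The strongest is S4.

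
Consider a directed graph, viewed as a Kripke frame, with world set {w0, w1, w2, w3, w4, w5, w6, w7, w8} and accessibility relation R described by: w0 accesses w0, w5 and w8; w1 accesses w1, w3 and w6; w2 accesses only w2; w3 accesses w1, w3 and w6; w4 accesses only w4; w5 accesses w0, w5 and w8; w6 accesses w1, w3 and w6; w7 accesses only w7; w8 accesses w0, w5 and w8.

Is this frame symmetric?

Symmetric: yes — every pair in R has its reverse in R.

Yes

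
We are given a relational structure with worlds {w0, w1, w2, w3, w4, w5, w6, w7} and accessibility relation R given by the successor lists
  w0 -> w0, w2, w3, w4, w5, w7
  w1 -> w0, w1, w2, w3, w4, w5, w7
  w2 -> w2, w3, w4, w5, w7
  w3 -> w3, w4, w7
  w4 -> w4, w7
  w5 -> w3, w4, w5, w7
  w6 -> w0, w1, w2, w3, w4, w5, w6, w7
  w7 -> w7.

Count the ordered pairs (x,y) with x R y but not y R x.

Enumerating: (w0,w2), (w0,w3), (w0,w4), (w0,w5), (w0,w7), (w1,w0), (w1,w2), (w1,w3), (w1,w4), (w1,w5), (w1,w7), (w2,w3), … and 16 more.
Total: 28.

28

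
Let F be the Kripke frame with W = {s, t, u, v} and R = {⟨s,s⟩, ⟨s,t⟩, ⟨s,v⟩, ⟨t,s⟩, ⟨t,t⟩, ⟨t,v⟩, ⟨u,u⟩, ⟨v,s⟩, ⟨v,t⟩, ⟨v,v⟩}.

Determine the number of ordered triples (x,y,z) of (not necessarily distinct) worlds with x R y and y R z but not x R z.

R is transitive; there are no such tuples.

0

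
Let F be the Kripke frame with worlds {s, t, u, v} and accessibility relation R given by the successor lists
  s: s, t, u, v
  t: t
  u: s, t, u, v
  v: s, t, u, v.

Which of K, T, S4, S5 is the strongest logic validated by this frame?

S4

Reflexive (axiom T): yes — every world is R-related to itself.
Transitive (axiom 4): yes — every two-step R-path is closed by a direct edge.
Euclidean (axiom 5): no — s R t and s R u, but not t R u.
So F validates K, T, S4; S5 would additionally require R to be Euclidean. The strongest is S4.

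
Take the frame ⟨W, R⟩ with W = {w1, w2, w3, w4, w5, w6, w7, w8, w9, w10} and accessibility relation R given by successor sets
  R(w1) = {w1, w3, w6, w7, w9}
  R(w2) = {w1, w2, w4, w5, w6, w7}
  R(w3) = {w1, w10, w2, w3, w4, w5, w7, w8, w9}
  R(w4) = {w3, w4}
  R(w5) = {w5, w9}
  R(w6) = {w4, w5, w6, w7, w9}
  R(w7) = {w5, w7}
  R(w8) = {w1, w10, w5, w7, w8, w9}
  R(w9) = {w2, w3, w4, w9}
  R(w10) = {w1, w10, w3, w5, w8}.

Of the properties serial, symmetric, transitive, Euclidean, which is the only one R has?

Serial: yes — every world has a successor (e.g. w1 R w1).
Symmetric: no — w1 R w6 but not w6 R w1.
Transitive: no — w1 R w3 and w3 R w10, but not w1 R w10.
Euclidean: no — w1 R w3 and w1 R w6, but not w3 R w6.
Only serial holds.

serial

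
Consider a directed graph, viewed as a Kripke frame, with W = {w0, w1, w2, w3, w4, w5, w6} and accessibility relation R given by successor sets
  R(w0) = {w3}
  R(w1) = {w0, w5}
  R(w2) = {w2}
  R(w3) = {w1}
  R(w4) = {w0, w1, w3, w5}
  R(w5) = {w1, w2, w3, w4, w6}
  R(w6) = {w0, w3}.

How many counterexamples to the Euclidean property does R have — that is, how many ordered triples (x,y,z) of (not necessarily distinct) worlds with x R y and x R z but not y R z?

39

Enumerating: (w0,w3,w3), (w1,w0,w0), (w1,w0,w5), (w1,w5,w0), (w1,w5,w5), (w3,w1,w1), (w4,w0,w0), (w4,w0,w1), (w4,w0,w5), (w4,w1,w1), (w4,w1,w3), (w4,w3,w0), … and 27 more.
Total: 39.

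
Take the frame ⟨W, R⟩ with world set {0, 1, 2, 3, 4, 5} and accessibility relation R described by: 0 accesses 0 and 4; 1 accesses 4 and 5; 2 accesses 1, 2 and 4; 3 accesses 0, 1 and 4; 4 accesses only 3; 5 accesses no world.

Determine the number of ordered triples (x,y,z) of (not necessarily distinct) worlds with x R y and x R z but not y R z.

Enumerating: (0,4,0), (0,4,4), (1,4,4), (1,4,5), (1,5,4), (1,5,5), (2,1,1), (2,1,2), (2,4,1), (2,4,2), (2,4,4), (3,0,1), (3,1,0), (3,1,1), (3,4,0), (3,4,1), (3,4,4), (4,3,3).

18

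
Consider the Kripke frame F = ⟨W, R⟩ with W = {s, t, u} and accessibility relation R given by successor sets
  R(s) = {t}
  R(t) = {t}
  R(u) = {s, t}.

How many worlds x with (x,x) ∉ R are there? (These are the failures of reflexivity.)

2

Enumerating: s, u.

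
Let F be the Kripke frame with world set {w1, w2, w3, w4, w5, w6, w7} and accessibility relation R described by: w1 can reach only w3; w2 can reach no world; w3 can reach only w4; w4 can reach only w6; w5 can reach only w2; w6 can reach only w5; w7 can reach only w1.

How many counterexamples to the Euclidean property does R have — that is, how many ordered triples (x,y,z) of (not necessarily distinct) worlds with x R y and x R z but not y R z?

Enumerating: (w1,w3,w3), (w3,w4,w4), (w4,w6,w6), (w5,w2,w2), (w6,w5,w5), (w7,w1,w1).

6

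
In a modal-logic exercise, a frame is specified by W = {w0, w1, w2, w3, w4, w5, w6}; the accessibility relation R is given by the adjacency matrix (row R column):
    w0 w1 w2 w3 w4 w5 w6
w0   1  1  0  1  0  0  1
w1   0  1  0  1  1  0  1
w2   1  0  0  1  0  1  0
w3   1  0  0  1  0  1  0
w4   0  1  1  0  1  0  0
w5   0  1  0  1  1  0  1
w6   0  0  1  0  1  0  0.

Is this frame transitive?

Transitive: no — w0 R w1 and w1 R w4, but not w0 R w4.

No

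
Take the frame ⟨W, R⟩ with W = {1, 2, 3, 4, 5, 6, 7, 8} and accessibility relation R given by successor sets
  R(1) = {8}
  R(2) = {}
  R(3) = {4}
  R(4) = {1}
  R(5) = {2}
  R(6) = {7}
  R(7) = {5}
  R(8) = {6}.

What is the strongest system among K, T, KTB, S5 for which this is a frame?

K

Reflexive (axiom T): no — 1 is not related to itself.
Symmetric (axiom B): no — 1 R 8 but not 8 R 1.
Euclidean (axiom 5): no — 1 R 8 and 1 R 8, but not 8 R 8.
So F validates K; T would additionally require R to be reflexive. The strongest is K.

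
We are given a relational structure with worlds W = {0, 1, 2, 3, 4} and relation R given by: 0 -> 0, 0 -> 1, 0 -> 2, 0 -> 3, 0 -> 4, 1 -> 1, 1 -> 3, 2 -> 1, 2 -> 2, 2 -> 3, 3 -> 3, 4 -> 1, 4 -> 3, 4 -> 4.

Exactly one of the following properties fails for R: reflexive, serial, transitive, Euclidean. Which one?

Euclidean

Reflexive: yes — every world is R-related to itself.
Serial: yes — every world has a successor (e.g. 0 R 0).
Transitive: yes — every two-step R-path is closed by a direct edge.
Euclidean: no — 0 R 1 and 0 R 2, but not 1 R 2.
Only Euclidean fails.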